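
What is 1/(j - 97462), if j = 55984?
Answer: -1/41478 ≈ -2.4109e-5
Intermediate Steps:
1/(j - 97462) = 1/(55984 - 97462) = 1/(-41478) = -1/41478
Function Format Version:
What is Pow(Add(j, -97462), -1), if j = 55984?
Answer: Rational(-1, 41478) ≈ -2.4109e-5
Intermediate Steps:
Pow(Add(j, -97462), -1) = Pow(Add(55984, -97462), -1) = Pow(-41478, -1) = Rational(-1, 41478)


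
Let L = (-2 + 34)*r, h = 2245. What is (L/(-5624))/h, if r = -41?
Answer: 164/1578235 ≈ 0.00010391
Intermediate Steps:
L = -1312 (L = (-2 + 34)*(-41) = 32*(-41) = -1312)
(L/(-5624))/h = -1312/(-5624)/2245 = -1312*(-1/5624)*(1/2245) = (164/703)*(1/2245) = 164/1578235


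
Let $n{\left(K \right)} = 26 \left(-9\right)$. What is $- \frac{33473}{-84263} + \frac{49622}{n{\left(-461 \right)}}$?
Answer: $- \frac{2086732952}{9858771} \approx -211.66$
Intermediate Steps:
$n{\left(K \right)} = -234$
$- \frac{33473}{-84263} + \frac{49622}{n{\left(-461 \right)}} = - \frac{33473}{-84263} + \frac{49622}{-234} = \left(-33473\right) \left(- \frac{1}{84263}\right) + 49622 \left(- \frac{1}{234}\right) = \frac{33473}{84263} - \frac{24811}{117} = - \frac{2086732952}{9858771}$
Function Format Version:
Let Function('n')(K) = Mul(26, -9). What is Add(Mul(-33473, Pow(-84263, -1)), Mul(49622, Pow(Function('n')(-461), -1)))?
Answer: Rational(-2086732952, 9858771) ≈ -211.66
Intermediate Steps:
Function('n')(K) = -234
Add(Mul(-33473, Pow(-84263, -1)), Mul(49622, Pow(Function('n')(-461), -1))) = Add(Mul(-33473, Pow(-84263, -1)), Mul(49622, Pow(-234, -1))) = Add(Mul(-33473, Rational(-1, 84263)), Mul(49622, Rational(-1, 234))) = Add(Rational(33473, 84263), Rational(-24811, 117)) = Rational(-2086732952, 9858771)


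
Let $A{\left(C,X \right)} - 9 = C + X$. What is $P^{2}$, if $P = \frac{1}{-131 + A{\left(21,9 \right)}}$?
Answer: $\frac{1}{8464} \approx 0.00011815$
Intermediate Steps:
$A{\left(C,X \right)} = 9 + C + X$ ($A{\left(C,X \right)} = 9 + \left(C + X\right) = 9 + C + X$)
$P = - \frac{1}{92}$ ($P = \frac{1}{-131 + \left(9 + 21 + 9\right)} = \frac{1}{-131 + 39} = \frac{1}{-92} = - \frac{1}{92} \approx -0.01087$)
$P^{2} = \left(- \frac{1}{92}\right)^{2} = \frac{1}{8464}$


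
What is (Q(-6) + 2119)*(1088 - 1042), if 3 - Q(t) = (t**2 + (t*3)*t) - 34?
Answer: 92552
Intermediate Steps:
Q(t) = 37 - 4*t**2 (Q(t) = 3 - ((t**2 + (t*3)*t) - 34) = 3 - ((t**2 + (3*t)*t) - 34) = 3 - ((t**2 + 3*t**2) - 34) = 3 - (4*t**2 - 34) = 3 - (-34 + 4*t**2) = 3 + (34 - 4*t**2) = 37 - 4*t**2)
(Q(-6) + 2119)*(1088 - 1042) = ((37 - 4*(-6)**2) + 2119)*(1088 - 1042) = ((37 - 4*36) + 2119)*46 = ((37 - 144) + 2119)*46 = (-107 + 2119)*46 = 2012*46 = 92552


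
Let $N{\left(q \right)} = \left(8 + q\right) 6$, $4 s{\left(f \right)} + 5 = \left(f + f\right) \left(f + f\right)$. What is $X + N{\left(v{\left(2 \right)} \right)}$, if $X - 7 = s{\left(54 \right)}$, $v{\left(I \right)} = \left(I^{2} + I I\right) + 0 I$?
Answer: $\frac{12071}{4} \approx 3017.8$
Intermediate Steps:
$v{\left(I \right)} = 2 I^{2}$ ($v{\left(I \right)} = \left(I^{2} + I^{2}\right) + 0 = 2 I^{2} + 0 = 2 I^{2}$)
$s{\left(f \right)} = - \frac{5}{4} + f^{2}$ ($s{\left(f \right)} = - \frac{5}{4} + \frac{\left(f + f\right) \left(f + f\right)}{4} = - \frac{5}{4} + \frac{2 f 2 f}{4} = - \frac{5}{4} + \frac{4 f^{2}}{4} = - \frac{5}{4} + f^{2}$)
$N{\left(q \right)} = 48 + 6 q$
$X = \frac{11687}{4}$ ($X = 7 - \left(\frac{5}{4} - 54^{2}\right) = 7 + \left(- \frac{5}{4} + 2916\right) = 7 + \frac{11659}{4} = \frac{11687}{4} \approx 2921.8$)
$X + N{\left(v{\left(2 \right)} \right)} = \frac{11687}{4} + \left(48 + 6 \cdot 2 \cdot 2^{2}\right) = \frac{11687}{4} + \left(48 + 6 \cdot 2 \cdot 4\right) = \frac{11687}{4} + \left(48 + 6 \cdot 8\right) = \frac{11687}{4} + \left(48 + 48\right) = \frac{11687}{4} + 96 = \frac{12071}{4}$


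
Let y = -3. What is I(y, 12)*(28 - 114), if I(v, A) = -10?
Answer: 860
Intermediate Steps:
I(y, 12)*(28 - 114) = -10*(28 - 114) = -10*(-86) = 860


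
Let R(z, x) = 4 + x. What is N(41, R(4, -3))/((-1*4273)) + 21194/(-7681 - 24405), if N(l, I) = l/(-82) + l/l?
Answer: -90578005/137103478 ≈ -0.66065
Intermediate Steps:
N(l, I) = 1 - l/82 (N(l, I) = l*(-1/82) + 1 = -l/82 + 1 = 1 - l/82)
N(41, R(4, -3))/((-1*4273)) + 21194/(-7681 - 24405) = (1 - 1/82*41)/((-1*4273)) + 21194/(-7681 - 24405) = (1 - 1/2)/(-4273) + 21194/(-32086) = (1/2)*(-1/4273) + 21194*(-1/32086) = -1/8546 - 10597/16043 = -90578005/137103478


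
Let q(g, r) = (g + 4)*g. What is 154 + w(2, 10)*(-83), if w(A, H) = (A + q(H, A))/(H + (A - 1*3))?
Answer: -10400/9 ≈ -1155.6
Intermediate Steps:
q(g, r) = g*(4 + g) (q(g, r) = (4 + g)*g = g*(4 + g))
w(A, H) = (A + H*(4 + H))/(-3 + A + H) (w(A, H) = (A + H*(4 + H))/(H + (A - 1*3)) = (A + H*(4 + H))/(H + (A - 3)) = (A + H*(4 + H))/(H + (-3 + A)) = (A + H*(4 + H))/(-3 + A + H))
154 + w(2, 10)*(-83) = 154 + ((2 + 10*(4 + 10))/(-3 + 2 + 10))*(-83) = 154 + ((2 + 10*14)/9)*(-83) = 154 + ((2 + 140)/9)*(-83) = 154 + ((⅑)*142)*(-83) = 154 + (142/9)*(-83) = 154 - 11786/9 = -10400/9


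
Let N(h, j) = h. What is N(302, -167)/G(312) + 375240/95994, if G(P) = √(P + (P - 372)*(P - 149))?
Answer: 62540/15999 - 151*I*√263/789 ≈ 3.909 - 3.1037*I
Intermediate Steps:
G(P) = √(P + (-372 + P)*(-149 + P))
N(302, -167)/G(312) + 375240/95994 = 302/(√(55428 + 312² - 520*312)) + 375240/95994 = 302/(√(55428 + 97344 - 162240)) + 375240*(1/95994) = 302/(√(-9468)) + 62540/15999 = 302/((6*I*√263)) + 62540/15999 = 302*(-I*√263/1578) + 62540/15999 = -151*I*√263/789 + 62540/15999 = 62540/15999 - 151*I*√263/789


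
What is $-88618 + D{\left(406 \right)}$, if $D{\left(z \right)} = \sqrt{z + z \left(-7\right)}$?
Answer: $-88618 + 2 i \sqrt{609} \approx -88618.0 + 49.356 i$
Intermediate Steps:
$D{\left(z \right)} = \sqrt{6} \sqrt{- z}$ ($D{\left(z \right)} = \sqrt{z - 7 z} = \sqrt{- 6 z} = \sqrt{6} \sqrt{- z}$)
$-88618 + D{\left(406 \right)} = -88618 + \sqrt{6} \sqrt{\left(-1\right) 406} = -88618 + \sqrt{6} \sqrt{-406} = -88618 + \sqrt{6} i \sqrt{406} = -88618 + 2 i \sqrt{609}$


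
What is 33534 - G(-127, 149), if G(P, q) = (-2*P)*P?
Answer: 65792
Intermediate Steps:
G(P, q) = -2*P²
33534 - G(-127, 149) = 33534 - (-2)*(-127)² = 33534 - (-2)*16129 = 33534 - 1*(-32258) = 33534 + 32258 = 65792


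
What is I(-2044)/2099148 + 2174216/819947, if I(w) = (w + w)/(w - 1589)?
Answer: 592179271256110/223324416143991 ≈ 2.6517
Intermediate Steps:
I(w) = 2*w/(-1589 + w) (I(w) = (2*w)/(-1589 + w) = 2*w/(-1589 + w))
I(-2044)/2099148 + 2174216/819947 = (2*(-2044)/(-1589 - 2044))/2099148 + 2174216/819947 = (2*(-2044)/(-3633))*(1/2099148) + 2174216*(1/819947) = (2*(-2044)*(-1/3633))*(1/2099148) + 2174216/819947 = (584/519)*(1/2099148) + 2174216/819947 = 146/272364453 + 2174216/819947 = 592179271256110/223324416143991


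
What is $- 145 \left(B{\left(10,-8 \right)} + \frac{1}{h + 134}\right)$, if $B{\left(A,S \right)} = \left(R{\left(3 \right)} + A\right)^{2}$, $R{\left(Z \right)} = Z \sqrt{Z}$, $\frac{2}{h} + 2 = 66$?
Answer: $- \frac{78986575}{4289} - 8700 \sqrt{3} \approx -33485.0$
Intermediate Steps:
$h = \frac{1}{32}$ ($h = \frac{2}{-2 + 66} = \frac{2}{64} = 2 \cdot \frac{1}{64} = \frac{1}{32} \approx 0.03125$)
$R{\left(Z \right)} = Z^{\frac{3}{2}}$
$B{\left(A,S \right)} = \left(A + 3 \sqrt{3}\right)^{2}$ ($B{\left(A,S \right)} = \left(3^{\frac{3}{2}} + A\right)^{2} = \left(3 \sqrt{3} + A\right)^{2} = \left(A + 3 \sqrt{3}\right)^{2}$)
$- 145 \left(B{\left(10,-8 \right)} + \frac{1}{h + 134}\right) = - 145 \left(\left(10 + 3 \sqrt{3}\right)^{2} + \frac{1}{\frac{1}{32} + 134}\right) = - 145 \left(\left(10 + 3 \sqrt{3}\right)^{2} + \frac{1}{\frac{4289}{32}}\right) = - 145 \left(\left(10 + 3 \sqrt{3}\right)^{2} + \frac{32}{4289}\right) = - 145 \left(\frac{32}{4289} + \left(10 + 3 \sqrt{3}\right)^{2}\right) = - \frac{4640}{4289} - 145 \left(10 + 3 \sqrt{3}\right)^{2}$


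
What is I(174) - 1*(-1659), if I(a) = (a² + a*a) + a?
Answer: 62385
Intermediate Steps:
I(a) = a + 2*a² (I(a) = (a² + a²) + a = 2*a² + a = a + 2*a²)
I(174) - 1*(-1659) = 174*(1 + 2*174) - 1*(-1659) = 174*(1 + 348) + 1659 = 174*349 + 1659 = 60726 + 1659 = 62385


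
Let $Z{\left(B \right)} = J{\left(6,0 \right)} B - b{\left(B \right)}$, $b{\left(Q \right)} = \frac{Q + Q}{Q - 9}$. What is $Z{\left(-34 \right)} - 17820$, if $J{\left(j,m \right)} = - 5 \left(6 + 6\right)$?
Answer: $- \frac{678608}{43} \approx -15782.0$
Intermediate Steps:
$J{\left(j,m \right)} = -60$ ($J{\left(j,m \right)} = \left(-5\right) 12 = -60$)
$b{\left(Q \right)} = \frac{2 Q}{-9 + Q}$
$Z{\left(B \right)} = - 60 B - \frac{2 B}{-9 + B}$
$Z{\left(-34 \right)} - 17820 = 2 \left(-34\right) \frac{1}{-9 - 34} \left(269 - -1020\right) - 17820 = 2 \left(-34\right) \frac{1}{-43} \left(269 + 1020\right) - 17820 = 2 \left(-34\right) \left(- \frac{1}{43}\right) 1289 - 17820 = \frac{87652}{43} - 17820 = - \frac{678608}{43}$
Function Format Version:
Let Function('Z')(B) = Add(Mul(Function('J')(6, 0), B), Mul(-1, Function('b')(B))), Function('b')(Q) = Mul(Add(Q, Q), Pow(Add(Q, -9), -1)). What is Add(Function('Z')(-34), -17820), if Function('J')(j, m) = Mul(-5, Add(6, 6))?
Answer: Rational(-678608, 43) ≈ -15782.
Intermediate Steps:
Function('J')(j, m) = -60 (Function('J')(j, m) = Mul(-5, 12) = -60)
Function('b')(Q) = Mul(2, Q, Pow(Add(-9, Q), -1)) (Function('b')(Q) = Mul(Mul(2, Q), Pow(Add(-9, Q), -1)) = Mul(2, Q, Pow(Add(-9, Q), -1)))
Function('Z')(B) = Add(Mul(-60, B), Mul(-2, B, Pow(Add(-9, B), -1))) (Function('Z')(B) = Add(Mul(-60, B), Mul(-1, Mul(2, B, Pow(Add(-9, B), -1)))) = Add(Mul(-60, B), Mul(-2, B, Pow(Add(-9, B), -1))))
Add(Function('Z')(-34), -17820) = Add(Mul(2, -34, Pow(Add(-9, -34), -1), Add(269, Mul(-30, -34))), -17820) = Add(Mul(2, -34, Pow(-43, -1), Add(269, 1020)), -17820) = Add(Mul(2, -34, Rational(-1, 43), 1289), -17820) = Add(Rational(87652, 43), -17820) = Rational(-678608, 43)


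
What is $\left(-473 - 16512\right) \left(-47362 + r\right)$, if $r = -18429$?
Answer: $1117460135$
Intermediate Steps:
$\left(-473 - 16512\right) \left(-47362 + r\right) = \left(-473 - 16512\right) \left(-47362 - 18429\right) = \left(-473 - 16512\right) \left(-65791\right) = \left(-16985\right) \left(-65791\right) = 1117460135$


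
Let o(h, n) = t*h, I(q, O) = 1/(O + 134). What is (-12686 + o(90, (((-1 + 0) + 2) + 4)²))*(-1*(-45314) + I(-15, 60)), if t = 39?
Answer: -40332727196/97 ≈ -4.1580e+8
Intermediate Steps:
I(q, O) = 1/(134 + O)
o(h, n) = 39*h
(-12686 + o(90, (((-1 + 0) + 2) + 4)²))*(-1*(-45314) + I(-15, 60)) = (-12686 + 39*90)*(-1*(-45314) + 1/(134 + 60)) = (-12686 + 3510)*(45314 + 1/194) = -9176*(45314 + 1/194) = -9176*8790917/194 = -40332727196/97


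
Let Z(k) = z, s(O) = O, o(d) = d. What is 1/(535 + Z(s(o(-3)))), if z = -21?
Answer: 1/514 ≈ 0.0019455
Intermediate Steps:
Z(k) = -21
1/(535 + Z(s(o(-3)))) = 1/(535 - 21) = 1/514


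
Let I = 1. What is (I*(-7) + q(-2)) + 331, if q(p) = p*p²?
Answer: 316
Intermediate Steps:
q(p) = p³
(I*(-7) + q(-2)) + 331 = (1*(-7) + (-2)³) + 331 = (-7 - 8) + 331 = -15 + 331 = 316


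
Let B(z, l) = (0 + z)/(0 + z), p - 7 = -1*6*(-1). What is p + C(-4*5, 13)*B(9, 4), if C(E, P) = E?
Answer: -7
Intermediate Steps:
p = 13 (p = 7 - 1*6*(-1) = 7 - 6*(-1) = 7 + 6 = 13)
B(z, l) = 1 (B(z, l) = z/z = 1)
p + C(-4*5, 13)*B(9, 4) = 13 - 4*5*1 = 13 - 20*1 = 13 - 20 = -7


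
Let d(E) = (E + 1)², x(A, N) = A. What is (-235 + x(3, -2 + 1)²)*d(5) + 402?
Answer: -7734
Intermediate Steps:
d(E) = (1 + E)²
(-235 + x(3, -2 + 1)²)*d(5) + 402 = (-235 + 3²)*(1 + 5)² + 402 = (-235 + 9)*6² + 402 = -226*36 + 402 = -8136 + 402 = -7734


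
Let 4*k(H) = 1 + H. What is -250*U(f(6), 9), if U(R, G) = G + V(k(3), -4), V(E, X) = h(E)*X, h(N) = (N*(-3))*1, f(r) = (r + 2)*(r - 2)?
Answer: -5250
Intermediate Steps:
k(H) = ¼ + H/4 (k(H) = (1 + H)/4 = ¼ + H/4)
f(r) = (-2 + r)*(2 + r) (f(r) = (2 + r)*(-2 + r) = (-2 + r)*(2 + r))
h(N) = -3*N (h(N) = -3*N*1 = -3*N)
V(E, X) = -3*E*X (V(E, X) = (-3*E)*X = -3*E*X)
U(R, G) = 12 + G (U(R, G) = G - 3*(¼ + (¼)*3)*(-4) = G - 3*(¼ + ¾)*(-4) = G - 3*1*(-4) = G + 12 = 12 + G)
-250*U(f(6), 9) = -250*(12 + 9) = -250*21 = -5250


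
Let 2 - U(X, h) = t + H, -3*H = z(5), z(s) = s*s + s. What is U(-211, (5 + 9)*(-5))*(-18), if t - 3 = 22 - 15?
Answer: -36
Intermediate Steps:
z(s) = s + s² (z(s) = s² + s = s + s²)
t = 10 (t = 3 + (22 - 15) = 3 + 7 = 10)
H = -10 (H = -5*(1 + 5)/3 = -5*6/3 = -⅓*30 = -10)
U(X, h) = 2 (U(X, h) = 2 - (10 - 10) = 2 - 1*0 = 2 + 0 = 2)
U(-211, (5 + 9)*(-5))*(-18) = 2*(-18) = -36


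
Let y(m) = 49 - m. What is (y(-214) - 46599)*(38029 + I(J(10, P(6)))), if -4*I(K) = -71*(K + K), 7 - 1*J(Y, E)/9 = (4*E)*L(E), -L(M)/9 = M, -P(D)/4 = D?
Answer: -308848785280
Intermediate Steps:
P(D) = -4*D
L(M) = -9*M
J(Y, E) = 63 + 324*E² (J(Y, E) = 63 - 9*4*E*(-9*E) = 63 - (-324)*E² = 63 + 324*E²)
I(K) = 71*K/2 (I(K) = -(-71)*(K + K)/4 = -(-71)*2*K/4 = -(-71)*K/2 = 71*K/2)
(y(-214) - 46599)*(38029 + I(J(10, P(6)))) = ((49 - 1*(-214)) - 46599)*(38029 + 71*(63 + 324*(-4*6)²)/2) = ((49 + 214) - 46599)*(38029 + 71*(63 + 324*(-24)²)/2) = (263 - 46599)*(38029 + 71*(63 + 324*576)/2) = -46336*(38029 + 71*(63 + 186624)/2) = -46336*(38029 + (71/2)*186687) = -46336*(38029 + 13254777/2) = -46336*13330835/2 = -308848785280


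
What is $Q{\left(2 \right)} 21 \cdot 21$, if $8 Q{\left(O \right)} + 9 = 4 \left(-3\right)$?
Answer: $- \frac{9261}{8} \approx -1157.6$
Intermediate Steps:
$Q{\left(O \right)} = - \frac{21}{8}$ ($Q{\left(O \right)} = - \frac{9}{8} + \frac{4 \left(-3\right)}{8} = - \frac{9}{8} + \frac{1}{8} \left(-12\right) = - \frac{9}{8} - \frac{3}{2} = - \frac{21}{8}$)
$Q{\left(2 \right)} 21 \cdot 21 = \left(- \frac{21}{8}\right) 21 \cdot 21 = \left(- \frac{441}{8}\right) 21 = - \frac{9261}{8}$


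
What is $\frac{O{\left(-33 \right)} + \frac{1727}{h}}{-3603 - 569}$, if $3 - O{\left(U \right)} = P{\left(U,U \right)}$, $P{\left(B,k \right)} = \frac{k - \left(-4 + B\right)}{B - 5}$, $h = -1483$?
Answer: $- \frac{1953}{4198373} \approx -0.00046518$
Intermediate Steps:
$P{\left(B,k \right)} = \frac{4 + k - B}{-5 + B}$
$O{\left(U \right)} = 3 - \frac{4}{-5 + U}$ ($O{\left(U \right)} = 3 - \frac{4 + U - U}{-5 + U} = 3 - \frac{1}{-5 + U} 4 = 3 - \frac{4}{-5 + U}$)
$\frac{O{\left(-33 \right)} + \frac{1727}{h}}{-3603 - 569} = \frac{\frac{-19 + 3 \left(-33\right)}{-5 - 33} + \frac{1727}{-1483}}{-3603 - 569} = \frac{\frac{-19 - 99}{-38} + 1727 \left(- \frac{1}{1483}\right)}{-4172} = \left(\left(- \frac{1}{38}\right) \left(-118\right) - \frac{1727}{1483}\right) \left(- \frac{1}{4172}\right) = \left(\frac{59}{19} - \frac{1727}{1483}\right) \left(- \frac{1}{4172}\right) = \frac{54684}{28177} \left(- \frac{1}{4172}\right) = - \frac{1953}{4198373}$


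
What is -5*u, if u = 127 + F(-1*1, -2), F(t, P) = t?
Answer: -630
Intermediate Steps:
u = 126 (u = 127 - 1*1 = 127 - 1 = 126)
-5*u = -5*126 = -630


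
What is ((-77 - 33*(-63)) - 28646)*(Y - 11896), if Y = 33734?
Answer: -581851672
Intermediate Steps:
((-77 - 33*(-63)) - 28646)*(Y - 11896) = ((-77 - 33*(-63)) - 28646)*(33734 - 11896) = ((-77 + 2079) - 28646)*21838 = (2002 - 28646)*21838 = -26644*21838 = -581851672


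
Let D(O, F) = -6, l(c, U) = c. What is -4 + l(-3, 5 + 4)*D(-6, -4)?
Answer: 14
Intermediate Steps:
-4 + l(-3, 5 + 4)*D(-6, -4) = -4 - 3*(-6) = -4 + 18 = 14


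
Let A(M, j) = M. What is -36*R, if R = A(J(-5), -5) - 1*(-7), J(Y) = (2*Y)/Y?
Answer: -324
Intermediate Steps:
J(Y) = 2
R = 9 (R = 2 - 1*(-7) = 2 + 7 = 9)
-36*R = -36*9 = -324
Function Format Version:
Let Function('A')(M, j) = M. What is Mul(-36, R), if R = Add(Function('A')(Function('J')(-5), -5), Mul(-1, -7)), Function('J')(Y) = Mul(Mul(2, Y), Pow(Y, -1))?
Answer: -324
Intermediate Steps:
Function('J')(Y) = 2
R = 9 (R = Add(2, Mul(-1, -7)) = Add(2, 7) = 9)
Mul(-36, R) = Mul(-36, 9) = -324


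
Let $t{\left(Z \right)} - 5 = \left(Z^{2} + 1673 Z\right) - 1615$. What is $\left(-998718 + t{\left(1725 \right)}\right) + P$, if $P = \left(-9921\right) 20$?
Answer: $4662802$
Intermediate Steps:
$P = -198420$
$t{\left(Z \right)} = -1610 + Z^{2} + 1673 Z$ ($t{\left(Z \right)} = 5 - \left(1615 - Z^{2} - 1673 Z\right) = 5 + \left(-1615 + Z^{2} + 1673 Z\right) = -1610 + Z^{2} + 1673 Z$)
$\left(-998718 + t{\left(1725 \right)}\right) + P = \left(-998718 + \left(-1610 + 1725^{2} + 1673 \cdot 1725\right)\right) - 198420 = \left(-998718 + \left(-1610 + 2975625 + 2885925\right)\right) - 198420 = \left(-998718 + 5859940\right) - 198420 = 4861222 - 198420 = 4662802$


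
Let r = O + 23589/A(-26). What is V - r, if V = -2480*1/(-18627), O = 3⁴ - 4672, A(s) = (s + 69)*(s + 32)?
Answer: 7208173081/1601922 ≈ 4499.7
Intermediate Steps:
A(s) = (32 + s)*(69 + s) (A(s) = (69 + s)*(32 + s) = (32 + s)*(69 + s))
O = -4591 (O = 81 - 4672 = -4591)
r = -386963/86 (r = -4591 + 23589/(2208 + (-26)² + 101*(-26)) = -4591 + 23589/(2208 + 676 - 2626) = -4591 + 23589/258 = -4591 + 23589*(1/258) = -4591 + 7863/86 = -386963/86 ≈ -4499.6)
V = 2480/18627 (V = -2480*(-1/18627) = 2480/18627 ≈ 0.13314)
V - r = 2480/18627 - 1*(-386963/86) = 2480/18627 + 386963/86 = 7208173081/1601922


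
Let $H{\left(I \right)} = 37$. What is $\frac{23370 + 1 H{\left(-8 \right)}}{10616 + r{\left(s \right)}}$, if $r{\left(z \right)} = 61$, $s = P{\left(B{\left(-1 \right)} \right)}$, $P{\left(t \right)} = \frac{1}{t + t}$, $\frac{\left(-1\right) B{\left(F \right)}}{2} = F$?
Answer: $\frac{23407}{10677} \approx 2.1923$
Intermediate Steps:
$B{\left(F \right)} = - 2 F$
$P{\left(t \right)} = \frac{1}{2 t}$
$s = \frac{1}{4}$ ($s = \frac{1}{2 \left(\left(-2\right) \left(-1\right)\right)} = \frac{1}{2 \cdot 2} = \frac{1}{2} \cdot \frac{1}{2} = \frac{1}{4} \approx 0.25$)
$\frac{23370 + 1 H{\left(-8 \right)}}{10616 + r{\left(s \right)}} = \frac{23370 + 1 \cdot 37}{10616 + 61} = \frac{23370 + 37}{10677} = 23407 \cdot \frac{1}{10677} = \frac{23407}{10677}$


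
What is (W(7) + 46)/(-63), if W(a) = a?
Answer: -53/63 ≈ -0.84127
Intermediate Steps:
(W(7) + 46)/(-63) = (7 + 46)/(-63) = 53*(-1/63) = -53/63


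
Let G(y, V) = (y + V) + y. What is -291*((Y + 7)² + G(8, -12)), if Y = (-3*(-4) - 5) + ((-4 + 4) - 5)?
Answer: -24735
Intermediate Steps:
G(y, V) = V + 2*y (G(y, V) = (V + y) + y = V + 2*y)
Y = 2 (Y = (12 - 5) + (0 - 5) = 7 - 5 = 2)
-291*((Y + 7)² + G(8, -12)) = -291*((2 + 7)² + (-12 + 2*8)) = -291*(9² + (-12 + 16)) = -291*(81 + 4) = -291*85 = -24735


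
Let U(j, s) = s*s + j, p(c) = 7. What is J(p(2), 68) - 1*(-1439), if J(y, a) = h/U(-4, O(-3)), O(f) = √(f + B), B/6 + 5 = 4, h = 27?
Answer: 18680/13 ≈ 1436.9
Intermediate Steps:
B = -6 (B = -30 + 6*4 = -30 + 24 = -6)
O(f) = √(-6 + f) (O(f) = √(f - 6) = √(-6 + f))
U(j, s) = j + s² (U(j, s) = s² + j = j + s²)
J(y, a) = -27/13 (J(y, a) = 27/(-4 + (√(-6 - 3))²) = 27/(-4 + (√(-9))²) = 27/(-4 + (3*I)²) = 27/(-4 - 9) = 27/(-13) = 27*(-1/13) = -27/13)
J(p(2), 68) - 1*(-1439) = -27/13 - 1*(-1439) = -27/13 + 1439 = 18680/13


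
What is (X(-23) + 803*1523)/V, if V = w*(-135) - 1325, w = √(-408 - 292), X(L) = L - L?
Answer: -5892487/52775 + 6003666*I*√7/52775 ≈ -111.65 + 300.98*I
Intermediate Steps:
X(L) = 0
w = 10*I*√7 (w = √(-700) = 10*I*√7 ≈ 26.458*I)
V = -1325 - 1350*I*√7 (V = (10*I*√7)*(-135) - 1325 = -1350*I*√7 - 1325 = -1325 - 1350*I*√7 ≈ -1325.0 - 3571.8*I)
(X(-23) + 803*1523)/V = (0 + 803*1523)/(-1325 - 1350*I*√7) = (0 + 1222969)/(-1325 - 1350*I*√7) = 1222969/(-1325 - 1350*I*√7)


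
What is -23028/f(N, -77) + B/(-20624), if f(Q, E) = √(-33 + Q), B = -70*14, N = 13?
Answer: 245/5156 + 11514*I*√5/5 ≈ 0.047517 + 5149.2*I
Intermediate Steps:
B = -980
-23028/f(N, -77) + B/(-20624) = -23028/√(-33 + 13) - 980/(-20624) = -23028*(-I*√5/10) - 980*(-1/20624) = -23028*(-I*√5/10) + 245/5156 = -(-11514)*I*√5/5 + 245/5156 = 11514*I*√5/5 + 245/5156 = 245/5156 + 11514*I*√5/5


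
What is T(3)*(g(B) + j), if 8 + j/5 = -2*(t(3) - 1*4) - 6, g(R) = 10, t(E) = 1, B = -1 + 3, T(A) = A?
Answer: -90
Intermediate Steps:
B = 2
j = -40 (j = -40 + 5*(-2*(1 - 1*4) - 6) = -40 + 5*(-2*(1 - 4) - 6) = -40 + 5*(-2*(-3) - 6) = -40 + 5*(6 - 6) = -40 + 5*0 = -40 + 0 = -40)
T(3)*(g(B) + j) = 3*(10 - 40) = 3*(-30) = -90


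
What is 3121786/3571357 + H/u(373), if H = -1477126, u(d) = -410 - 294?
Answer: 2638771008663/1257117664 ≈ 2099.1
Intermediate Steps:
u(d) = -704
3121786/3571357 + H/u(373) = 3121786/3571357 - 1477126/(-704) = 3121786*(1/3571357) - 1477126*(-1/704) = 3121786/3571357 + 738563/352 = 2638771008663/1257117664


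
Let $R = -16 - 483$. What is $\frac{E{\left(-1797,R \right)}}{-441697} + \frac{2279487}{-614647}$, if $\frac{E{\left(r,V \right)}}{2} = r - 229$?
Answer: $- \frac{1004352019795}{271487735959} \approx -3.6994$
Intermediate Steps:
$R = -499$ ($R = -16 - 483 = -499$)
$E{\left(r,V \right)} = -458 + 2 r$ ($E{\left(r,V \right)} = 2 \left(r - 229\right) = 2 \left(-229 + r\right) = -458 + 2 r$)
$\frac{E{\left(-1797,R \right)}}{-441697} + \frac{2279487}{-614647} = \frac{-458 + 2 \left(-1797\right)}{-441697} + \frac{2279487}{-614647} = \left(-458 - 3594\right) \left(- \frac{1}{441697}\right) + 2279487 \left(- \frac{1}{614647}\right) = \left(-4052\right) \left(- \frac{1}{441697}\right) - \frac{2279487}{614647} = \frac{4052}{441697} - \frac{2279487}{614647} = - \frac{1004352019795}{271487735959}$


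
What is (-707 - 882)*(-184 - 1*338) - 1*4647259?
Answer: -3817801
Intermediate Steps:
(-707 - 882)*(-184 - 1*338) - 1*4647259 = -1589*(-184 - 338) - 4647259 = -1589*(-522) - 4647259 = 829458 - 4647259 = -3817801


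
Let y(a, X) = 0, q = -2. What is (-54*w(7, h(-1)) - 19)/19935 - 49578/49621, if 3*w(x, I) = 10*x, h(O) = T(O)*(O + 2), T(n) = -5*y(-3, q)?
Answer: -1051802689/989194635 ≈ -1.0633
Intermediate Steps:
T(n) = 0 (T(n) = -5*0 = 0)
h(O) = 0 (h(O) = 0*(O + 2) = 0*(2 + O) = 0)
w(x, I) = 10*x/3 (w(x, I) = (10*x)/3 = 10*x/3)
(-54*w(7, h(-1)) - 19)/19935 - 49578/49621 = (-180*7 - 19)/19935 - 49578/49621 = (-54*70/3 - 19)*(1/19935) - 49578*1/49621 = (-1260 - 19)*(1/19935) - 49578/49621 = -1279*1/19935 - 49578/49621 = -1279/19935 - 49578/49621 = -1051802689/989194635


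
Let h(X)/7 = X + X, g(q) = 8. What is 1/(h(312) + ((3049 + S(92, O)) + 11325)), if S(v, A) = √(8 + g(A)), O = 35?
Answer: 1/18746 ≈ 5.3345e-5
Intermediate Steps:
S(v, A) = 4 (S(v, A) = √(8 + 8) = √16 = 4)
h(X) = 14*X (h(X) = 7*(X + X) = 7*(2*X) = 14*X)
1/(h(312) + ((3049 + S(92, O)) + 11325)) = 1/(14*312 + ((3049 + 4) + 11325)) = 1/(4368 + (3053 + 11325)) = 1/(4368 + 14378) = 1/18746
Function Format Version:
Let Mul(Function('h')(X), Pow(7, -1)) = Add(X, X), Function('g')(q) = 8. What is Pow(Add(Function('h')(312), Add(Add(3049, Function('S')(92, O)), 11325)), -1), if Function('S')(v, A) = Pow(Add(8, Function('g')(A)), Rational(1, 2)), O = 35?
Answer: Rational(1, 18746) ≈ 5.3345e-5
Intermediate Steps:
Function('S')(v, A) = 4 (Function('S')(v, A) = Pow(Add(8, 8), Rational(1, 2)) = Pow(16, Rational(1, 2)) = 4)
Function('h')(X) = Mul(14, X) (Function('h')(X) = Mul(7, Add(X, X)) = Mul(7, Mul(2, X)) = Mul(14, X))
Pow(Add(Function('h')(312), Add(Add(3049, Function('S')(92, O)), 11325)), -1) = Pow(Add(Mul(14, 312), Add(Add(3049, 4), 11325)), -1) = Pow(Add(4368, Add(3053, 11325)), -1) = Pow(Add(4368, 14378), -1) = Pow(18746, -1) = Rational(1, 18746)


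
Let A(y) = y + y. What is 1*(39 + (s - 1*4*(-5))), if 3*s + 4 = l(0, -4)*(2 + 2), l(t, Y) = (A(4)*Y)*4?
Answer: -113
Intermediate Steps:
A(y) = 2*y
l(t, Y) = 32*Y (l(t, Y) = ((2*4)*Y)*4 = (8*Y)*4 = 32*Y)
s = -172 (s = -4/3 + ((32*(-4))*(2 + 2))/3 = -4/3 + (-128*4)/3 = -4/3 + (⅓)*(-512) = -4/3 - 512/3 = -172)
1*(39 + (s - 1*4*(-5))) = 1*(39 + (-172 - 1*4*(-5))) = 1*(39 + (-172 - 4*(-5))) = 1*(39 + (-172 - 1*(-20))) = 1*(39 + (-172 + 20)) = 1*(39 - 152) = 1*(-113) = -113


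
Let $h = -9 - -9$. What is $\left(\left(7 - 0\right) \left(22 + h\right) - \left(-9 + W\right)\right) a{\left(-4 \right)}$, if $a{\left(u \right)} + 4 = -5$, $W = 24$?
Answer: $-1251$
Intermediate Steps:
$a{\left(u \right)} = -9$ ($a{\left(u \right)} = -4 - 5 = -9$)
$h = 0$ ($h = -9 + 9 = 0$)
$\left(\left(7 - 0\right) \left(22 + h\right) - \left(-9 + W\right)\right) a{\left(-4 \right)} = \left(\left(7 - 0\right) \left(22 + 0\right) + \left(9 - 24\right)\right) \left(-9\right) = \left(\left(7 + 0\right) 22 + \left(9 - 24\right)\right) \left(-9\right) = \left(7 \cdot 22 - 15\right) \left(-9\right) = \left(154 - 15\right) \left(-9\right) = 139 \left(-9\right) = -1251$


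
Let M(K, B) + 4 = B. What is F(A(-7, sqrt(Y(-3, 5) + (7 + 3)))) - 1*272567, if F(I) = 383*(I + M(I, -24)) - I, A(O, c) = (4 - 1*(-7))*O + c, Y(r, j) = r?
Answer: -312705 + 382*sqrt(7) ≈ -3.1169e+5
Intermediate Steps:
M(K, B) = -4 + B
A(O, c) = c + 11*O (A(O, c) = (4 + 7)*O + c = 11*O + c = c + 11*O)
F(I) = -10724 + 382*I (F(I) = 383*(I + (-4 - 24)) - I = 383*(I - 28) - I = 383*(-28 + I) - I = (-10724 + 383*I) - I = -10724 + 382*I)
F(A(-7, sqrt(Y(-3, 5) + (7 + 3)))) - 1*272567 = (-10724 + 382*(sqrt(-3 + (7 + 3)) + 11*(-7))) - 1*272567 = (-10724 + 382*(sqrt(-3 + 10) - 77)) - 272567 = (-10724 + 382*(sqrt(7) - 77)) - 272567 = (-10724 + 382*(-77 + sqrt(7))) - 272567 = (-10724 + (-29414 + 382*sqrt(7))) - 272567 = (-40138 + 382*sqrt(7)) - 272567 = -312705 + 382*sqrt(7)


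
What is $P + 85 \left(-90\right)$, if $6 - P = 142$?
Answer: $-7786$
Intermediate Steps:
$P = -136$ ($P = 6 - 142 = -136$)
$P + 85 \left(-90\right) = -136 + 85 \left(-90\right) = -136 - 7650 = -7786$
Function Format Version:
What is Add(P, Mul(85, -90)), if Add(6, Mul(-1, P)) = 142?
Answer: -7786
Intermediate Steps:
P = -136 (P = Add(6, Mul(-1, 142)) = Add(6, -142) = -136)
Add(P, Mul(85, -90)) = Add(-136, Mul(85, -90)) = Add(-136, -7650) = -7786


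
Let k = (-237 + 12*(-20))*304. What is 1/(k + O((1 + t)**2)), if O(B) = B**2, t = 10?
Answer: -1/130367 ≈ -7.6706e-6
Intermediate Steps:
k = -145008 (k = (-237 - 240)*304 = -477*304 = -145008)
1/(k + O((1 + t)**2)) = 1/(-145008 + ((1 + 10)**2)**2) = 1/(-145008 + (11**2)**2) = 1/(-145008 + 121**2) = 1/(-145008 + 14641) = 1/(-130367) = -1/130367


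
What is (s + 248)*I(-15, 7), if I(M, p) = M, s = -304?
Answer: 840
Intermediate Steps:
(s + 248)*I(-15, 7) = (-304 + 248)*(-15) = -56*(-15) = 840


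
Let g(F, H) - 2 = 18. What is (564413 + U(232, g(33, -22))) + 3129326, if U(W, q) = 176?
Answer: 3693915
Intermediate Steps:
g(F, H) = 20 (g(F, H) = 2 + 18 = 20)
(564413 + U(232, g(33, -22))) + 3129326 = (564413 + 176) + 3129326 = 564589 + 3129326 = 3693915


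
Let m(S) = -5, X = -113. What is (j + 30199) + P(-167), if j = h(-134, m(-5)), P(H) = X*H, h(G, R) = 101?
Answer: 49171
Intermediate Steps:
P(H) = -113*H
j = 101
(j + 30199) + P(-167) = (101 + 30199) - 113*(-167) = 30300 + 18871 = 49171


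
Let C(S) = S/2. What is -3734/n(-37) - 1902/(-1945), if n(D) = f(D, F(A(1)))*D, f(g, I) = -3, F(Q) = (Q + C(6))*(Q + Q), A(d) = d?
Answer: -7051508/215895 ≈ -32.662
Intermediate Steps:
C(S) = S/2 (C(S) = S*(1/2) = S/2)
F(Q) = 2*Q*(3 + Q) (F(Q) = (Q + (1/2)*6)*(Q + Q) = (Q + 3)*(2*Q) = (3 + Q)*(2*Q) = 2*Q*(3 + Q))
n(D) = -3*D
-3734/n(-37) - 1902/(-1945) = -3734/((-3*(-37))) - 1902/(-1945) = -3734/111 - 1902*(-1/1945) = -3734*1/111 + 1902/1945 = -3734/111 + 1902/1945 = -7051508/215895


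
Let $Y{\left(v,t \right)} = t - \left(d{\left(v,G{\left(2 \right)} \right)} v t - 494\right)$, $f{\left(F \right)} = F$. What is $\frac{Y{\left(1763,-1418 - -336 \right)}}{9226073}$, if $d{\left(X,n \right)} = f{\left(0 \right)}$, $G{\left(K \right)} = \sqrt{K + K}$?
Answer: $- \frac{588}{9226073} \approx -6.3732 \cdot 10^{-5}$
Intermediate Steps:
$G{\left(K \right)} = \sqrt{2} \sqrt{K}$ ($G{\left(K \right)} = \sqrt{2 K} = \sqrt{2} \sqrt{K}$)
$d{\left(X,n \right)} = 0$
$Y{\left(v,t \right)} = 494 + t$ ($Y{\left(v,t \right)} = t - \left(0 v t - 494\right) = t - \left(0 t - 494\right) = t - \left(0 - 494\right) = t - -494 = t + 494 = 494 + t$)
$\frac{Y{\left(1763,-1418 - -336 \right)}}{9226073} = \frac{494 - 1082}{9226073} = \left(494 + \left(-1418 + 336\right)\right) \frac{1}{9226073} = \left(494 - 1082\right) \frac{1}{9226073} = \left(-588\right) \frac{1}{9226073} = - \frac{588}{9226073}$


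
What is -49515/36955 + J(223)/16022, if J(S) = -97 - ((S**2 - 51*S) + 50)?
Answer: -443241539/118418602 ≈ -3.7430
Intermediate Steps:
J(S) = -147 - S**2 + 51*S (J(S) = -97 - (50 + S**2 - 51*S) = -97 + (-50 - S**2 + 51*S) = -147 - S**2 + 51*S)
-49515/36955 + J(223)/16022 = -49515/36955 + (-147 - 1*223**2 + 51*223)/16022 = -49515*1/36955 + (-147 - 1*49729 + 11373)*(1/16022) = -9903/7391 + (-147 - 49729 + 11373)*(1/16022) = -9903/7391 - 38503*1/16022 = -9903/7391 - 38503/16022 = -443241539/118418602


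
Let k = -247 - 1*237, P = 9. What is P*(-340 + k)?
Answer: -7416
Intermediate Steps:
k = -484 (k = -247 - 237 = -484)
P*(-340 + k) = 9*(-340 - 484) = 9*(-824) = -7416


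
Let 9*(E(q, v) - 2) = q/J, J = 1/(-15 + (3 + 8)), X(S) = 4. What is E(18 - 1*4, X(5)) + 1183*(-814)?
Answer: -8666696/9 ≈ -9.6297e+5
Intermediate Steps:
J = -1/4 (J = 1/(-15 + 11) = 1/(-4) = -1/4 ≈ -0.25000)
E(q, v) = 2 - 4*q/9 (E(q, v) = 2 + (q/(-1/4))/9 = 2 + (q*(-4))/9 = 2 + (-4*q)/9 = 2 - 4*q/9)
E(18 - 1*4, X(5)) + 1183*(-814) = (2 - 4*(18 - 1*4)/9) + 1183*(-814) = (2 - 4*(18 - 4)/9) - 962962 = (2 - 4/9*14) - 962962 = (2 - 56/9) - 962962 = -38/9 - 962962 = -8666696/9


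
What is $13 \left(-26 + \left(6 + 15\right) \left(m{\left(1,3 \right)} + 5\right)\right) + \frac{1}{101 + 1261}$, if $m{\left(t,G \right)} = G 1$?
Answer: $\frac{2514253}{1362} \approx 1846.0$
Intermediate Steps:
$m{\left(t,G \right)} = G$
$13 \left(-26 + \left(6 + 15\right) \left(m{\left(1,3 \right)} + 5\right)\right) + \frac{1}{101 + 1261} = 13 \left(-26 + \left(6 + 15\right) \left(3 + 5\right)\right) + \frac{1}{101 + 1261} = 13 \left(-26 + 21 \cdot 8\right) + \frac{1}{1362} = 13 \left(-26 + 168\right) + \frac{1}{1362} = 13 \cdot 142 + \frac{1}{1362} = 1846 + \frac{1}{1362} = \frac{2514253}{1362}$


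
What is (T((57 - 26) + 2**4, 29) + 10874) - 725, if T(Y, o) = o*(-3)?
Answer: 10062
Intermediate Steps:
T(Y, o) = -3*o
(T((57 - 26) + 2**4, 29) + 10874) - 725 = (-3*29 + 10874) - 725 = (-87 + 10874) - 725 = 10787 - 725 = 10062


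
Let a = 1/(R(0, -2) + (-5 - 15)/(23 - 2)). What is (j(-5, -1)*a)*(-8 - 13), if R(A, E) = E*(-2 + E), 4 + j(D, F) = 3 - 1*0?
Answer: 441/148 ≈ 2.9797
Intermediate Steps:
j(D, F) = -1 (j(D, F) = -4 + (3 - 1*0) = -4 + (3 + 0) = -4 + 3 = -1)
a = 21/148 (a = 1/(-2*(-2 - 2) + (-5 - 15)/(23 - 2)) = 1/(-2*(-4) - 20/21) = 1/(8 - 20*1/21) = 1/(8 - 20/21) = 1/(148/21) = 21/148 ≈ 0.14189)
(j(-5, -1)*a)*(-8 - 13) = (-1*21/148)*(-8 - 13) = -21/148*(-21) = 441/148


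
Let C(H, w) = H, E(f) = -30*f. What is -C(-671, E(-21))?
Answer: 671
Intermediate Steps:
-C(-671, E(-21)) = -1*(-671) = 671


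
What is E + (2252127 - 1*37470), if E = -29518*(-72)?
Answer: 4339953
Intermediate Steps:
E = 2125296
E + (2252127 - 1*37470) = 2125296 + (2252127 - 1*37470) = 2125296 + (2252127 - 37470) = 2125296 + 2214657 = 4339953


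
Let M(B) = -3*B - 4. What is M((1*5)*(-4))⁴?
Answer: 9834496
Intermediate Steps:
M(B) = -4 - 3*B
M((1*5)*(-4))⁴ = (-4 - 3*1*5*(-4))⁴ = (-4 - 15*(-4))⁴ = (-4 - 3*(-20))⁴ = (-4 + 60)⁴ = 56⁴ = 9834496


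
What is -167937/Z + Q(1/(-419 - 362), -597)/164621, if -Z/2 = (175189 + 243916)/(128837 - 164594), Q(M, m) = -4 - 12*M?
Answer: -772046993528253829/107767822328210 ≈ -7164.0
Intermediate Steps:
Z = 838210/35757 (Z = -2*(175189 + 243916)/(128837 - 164594) = -838210/(-35757) = -838210*(-1)/35757 = -2*(-419105/35757) = 838210/35757 ≈ 23.442)
-167937/Z + Q(1/(-419 - 362), -597)/164621 = -167937/838210/35757 + (-4 - 12/(-419 - 362))/164621 = -167937*35757/838210 + (-4 - 12/(-781))*(1/164621) = -6004923309/838210 + (-4 - 12*(-1/781))*(1/164621) = -6004923309/838210 + (-4 + 12/781)*(1/164621) = -6004923309/838210 - 3112/781*1/164621 = -6004923309/838210 - 3112/128569001 = -772046993528253829/107767822328210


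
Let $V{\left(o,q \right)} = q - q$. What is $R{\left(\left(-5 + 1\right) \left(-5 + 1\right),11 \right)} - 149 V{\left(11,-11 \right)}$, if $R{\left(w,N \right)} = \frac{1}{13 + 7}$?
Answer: $\frac{1}{20} \approx 0.05$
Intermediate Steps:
$V{\left(o,q \right)} = 0$
$R{\left(w,N \right)} = \frac{1}{20}$
$R{\left(\left(-5 + 1\right) \left(-5 + 1\right),11 \right)} - 149 V{\left(11,-11 \right)} = \frac{1}{20} - 0 = \frac{1}{20} + 0 = \frac{1}{20}$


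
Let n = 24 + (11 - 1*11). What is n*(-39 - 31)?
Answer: -1680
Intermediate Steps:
n = 24 (n = 24 + (11 - 11) = 24 + 0 = 24)
n*(-39 - 31) = 24*(-39 - 31) = 24*(-70) = -1680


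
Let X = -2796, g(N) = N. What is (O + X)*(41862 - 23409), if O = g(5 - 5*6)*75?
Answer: -86193963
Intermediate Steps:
O = -1875 (O = (5 - 5*6)*75 = (5 - 30)*75 = -25*75 = -1875)
(O + X)*(41862 - 23409) = (-1875 - 2796)*(41862 - 23409) = -4671*18453 = -86193963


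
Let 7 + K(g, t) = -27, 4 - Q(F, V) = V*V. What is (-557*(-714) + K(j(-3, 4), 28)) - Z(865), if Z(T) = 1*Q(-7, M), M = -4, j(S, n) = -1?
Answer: 397676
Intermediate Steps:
Q(F, V) = 4 - V**2 (Q(F, V) = 4 - V*V = 4 - V**2)
K(g, t) = -34 (K(g, t) = -7 - 27 = -34)
Z(T) = -12 (Z(T) = 1*(4 - 1*(-4)**2) = 1*(4 - 1*16) = 1*(4 - 16) = 1*(-12) = -12)
(-557*(-714) + K(j(-3, 4), 28)) - Z(865) = (-557*(-714) - 34) - 1*(-12) = (397698 - 34) + 12 = 397664 + 12 = 397676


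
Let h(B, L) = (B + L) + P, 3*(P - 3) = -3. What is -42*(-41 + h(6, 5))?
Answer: 1176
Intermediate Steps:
P = 2 (P = 3 + (1/3)*(-3) = 3 - 1 = 2)
h(B, L) = 2 + B + L (h(B, L) = (B + L) + 2 = 2 + B + L)
-42*(-41 + h(6, 5)) = -42*(-41 + (2 + 6 + 5)) = -42*(-41 + 13) = -42*(-28) = 1176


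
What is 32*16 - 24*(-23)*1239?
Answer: 684440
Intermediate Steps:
32*16 - 24*(-23)*1239 = 512 + 552*1239 = 512 + 683928 = 684440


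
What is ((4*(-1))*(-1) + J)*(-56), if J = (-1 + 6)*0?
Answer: -224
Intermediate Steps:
J = 0 (J = 5*0 = 0)
((4*(-1))*(-1) + J)*(-56) = ((4*(-1))*(-1) + 0)*(-56) = (-4*(-1) + 0)*(-56) = (4 + 0)*(-56) = 4*(-56) = -224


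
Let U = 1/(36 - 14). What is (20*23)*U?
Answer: 230/11 ≈ 20.909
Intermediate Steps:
U = 1/22 ≈ 0.045455
(20*23)*U = (20*23)*(1/22) = 460*(1/22) = 230/11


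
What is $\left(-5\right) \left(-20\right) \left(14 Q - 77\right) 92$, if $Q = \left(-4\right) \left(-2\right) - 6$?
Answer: $-450800$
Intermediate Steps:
$Q = 2$ ($Q = 8 - 6 = 2$)
$\left(-5\right) \left(-20\right) \left(14 Q - 77\right) 92 = \left(-5\right) \left(-20\right) \left(14 \cdot 2 - 77\right) 92 = 100 \left(28 - 77\right) 92 = 100 \left(-49\right) 92 = \left(-4900\right) 92 = -450800$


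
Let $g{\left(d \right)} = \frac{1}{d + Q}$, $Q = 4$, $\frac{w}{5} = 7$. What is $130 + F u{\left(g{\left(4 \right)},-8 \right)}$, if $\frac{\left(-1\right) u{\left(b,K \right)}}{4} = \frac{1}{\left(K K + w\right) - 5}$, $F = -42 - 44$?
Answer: $\frac{6282}{47} \approx 133.66$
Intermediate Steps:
$F = -86$
$w = 35$ ($w = 5 \cdot 7 = 35$)
$g{\left(d \right)} = \frac{1}{4 + d}$ ($g{\left(d \right)} = \frac{1}{d + 4} = \frac{1}{4 + d}$)
$u{\left(b,K \right)} = - \frac{4}{30 + K^{2}}$ ($u{\left(b,K \right)} = - \frac{4}{\left(K K + 35\right) - 5} = - \frac{4}{\left(K^{2} + 35\right) - 5} = - \frac{4}{\left(35 + K^{2}\right) - 5} = - \frac{4}{30 + K^{2}}$)
$130 + F u{\left(g{\left(4 \right)},-8 \right)} = 130 - 86 \left(- \frac{4}{30 + \left(-8\right)^{2}}\right) = 130 - 86 \left(- \frac{4}{30 + 64}\right) = 130 - 86 \left(- \frac{4}{94}\right) = 130 - 86 \left(\left(-4\right) \frac{1}{94}\right) = 130 - - \frac{172}{47} = 130 + \frac{172}{47} = \frac{6282}{47}$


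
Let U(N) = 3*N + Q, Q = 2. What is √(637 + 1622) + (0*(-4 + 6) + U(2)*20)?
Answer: 160 + 3*√251 ≈ 207.53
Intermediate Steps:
U(N) = 2 + 3*N (U(N) = 3*N + 2 = 2 + 3*N)
√(637 + 1622) + (0*(-4 + 6) + U(2)*20) = √(637 + 1622) + (0*(-4 + 6) + (2 + 3*2)*20) = √2259 + (0*2 + (2 + 6)*20) = 3*√251 + (0 + 8*20) = 3*√251 + (0 + 160) = 3*√251 + 160 = 160 + 3*√251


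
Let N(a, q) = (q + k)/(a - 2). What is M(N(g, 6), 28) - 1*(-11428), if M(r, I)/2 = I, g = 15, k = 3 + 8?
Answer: 11484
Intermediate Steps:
k = 11
N(a, q) = (11 + q)/(-2 + a) (N(a, q) = (q + 11)/(a - 2) = (11 + q)/(-2 + a))
M(r, I) = 2*I
M(N(g, 6), 28) - 1*(-11428) = 2*28 - 1*(-11428) = 56 + 11428 = 11484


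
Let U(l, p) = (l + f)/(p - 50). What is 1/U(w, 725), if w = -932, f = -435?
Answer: -675/1367 ≈ -0.49378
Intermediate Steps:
U(l, p) = (-435 + l)/(-50 + p) (U(l, p) = (l - 435)/(p - 50) = (-435 + l)/(-50 + p))
1/U(w, 725) = 1/((-435 - 932)/(-50 + 725)) = 1/(-1367/675) = -675/1367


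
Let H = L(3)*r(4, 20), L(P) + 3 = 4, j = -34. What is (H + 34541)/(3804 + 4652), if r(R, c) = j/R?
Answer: 69065/16912 ≈ 4.0838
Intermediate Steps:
r(R, c) = -34/R
L(P) = 1 (L(P) = -3 + 4 = 1)
H = -17/2 (H = 1*(-34/4) = 1*(-34*¼) = 1*(-17/2) = -17/2 ≈ -8.5000)
(H + 34541)/(3804 + 4652) = (-17/2 + 34541)/(3804 + 4652) = (69065/2)/8456 = (69065/2)*(1/8456) = 69065/16912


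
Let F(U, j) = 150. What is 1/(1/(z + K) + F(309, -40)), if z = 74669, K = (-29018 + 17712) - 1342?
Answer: 62021/9303151 ≈ 0.0066667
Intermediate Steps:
K = -12648 (K = -11306 - 1342 = -12648)
1/(1/(z + K) + F(309, -40)) = 1/(1/(74669 - 12648) + 150) = 1/(1/62021 + 150) = 1/(9303151/62021) = 62021/9303151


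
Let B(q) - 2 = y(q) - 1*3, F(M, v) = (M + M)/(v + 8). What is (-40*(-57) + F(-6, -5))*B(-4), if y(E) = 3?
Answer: 4552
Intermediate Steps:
F(M, v) = 2*M/(8 + v) (F(M, v) = (2*M)/(8 + v) = 2*M/(8 + v))
B(q) = 2 (B(q) = 2 + (3 - 1*3) = 2 + (3 - 3) = 2 + 0 = 2)
(-40*(-57) + F(-6, -5))*B(-4) = (-40*(-57) + 2*(-6)/(8 - 5))*2 = (2280 + 2*(-6)/3)*2 = (2280 + 2*(-6)*(1/3))*2 = (2280 - 4)*2 = 2276*2 = 4552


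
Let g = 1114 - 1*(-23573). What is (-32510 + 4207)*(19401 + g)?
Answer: -1247822664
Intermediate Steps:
g = 24687 (g = 1114 + 23573 = 24687)
(-32510 + 4207)*(19401 + g) = (-32510 + 4207)*(19401 + 24687) = -28303*44088 = -1247822664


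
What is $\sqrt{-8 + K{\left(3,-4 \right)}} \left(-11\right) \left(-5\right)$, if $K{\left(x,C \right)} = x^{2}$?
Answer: $55$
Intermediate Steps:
$\sqrt{-8 + K{\left(3,-4 \right)}} \left(-11\right) \left(-5\right) = \sqrt{-8 + 3^{2}} \left(-11\right) \left(-5\right) = \sqrt{-8 + 9} \left(-11\right) \left(-5\right) = \sqrt{1} \left(-11\right) \left(-5\right) = 1 \left(-11\right) \left(-5\right) = \left(-11\right) \left(-5\right) = 55$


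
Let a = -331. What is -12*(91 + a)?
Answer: 2880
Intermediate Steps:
-12*(91 + a) = -12*(91 - 331) = -12*(-240) = 2880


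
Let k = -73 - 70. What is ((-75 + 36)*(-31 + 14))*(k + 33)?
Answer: -72930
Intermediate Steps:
k = -143
((-75 + 36)*(-31 + 14))*(k + 33) = ((-75 + 36)*(-31 + 14))*(-143 + 33) = -39*(-17)*(-110) = 663*(-110) = -72930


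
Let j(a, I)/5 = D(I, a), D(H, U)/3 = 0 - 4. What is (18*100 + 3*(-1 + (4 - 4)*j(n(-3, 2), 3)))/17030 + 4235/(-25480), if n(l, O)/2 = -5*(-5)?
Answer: -28939/476840 ≈ -0.060689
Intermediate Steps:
n(l, O) = 50 (n(l, O) = 2*(-5*(-5)) = 2*25 = 50)
D(H, U) = -12 (D(H, U) = 3*(0 - 4) = 3*(-4) = -12)
j(a, I) = -60 (j(a, I) = 5*(-12) = -60)
(18*100 + 3*(-1 + (4 - 4)*j(n(-3, 2), 3)))/17030 + 4235/(-25480) = (18*100 + 3*(-1 + (4 - 4)*(-60)))/17030 + 4235/(-25480) = (1800 + 3*(-1 + 0*(-60)))*(1/17030) + 4235*(-1/25480) = (1800 + 3*(-1 + 0))*(1/17030) - 121/728 = (1800 + 3*(-1))*(1/17030) - 121/728 = (1800 - 3)*(1/17030) - 121/728 = 1797*(1/17030) - 121/728 = 1797/17030 - 121/728 = -28939/476840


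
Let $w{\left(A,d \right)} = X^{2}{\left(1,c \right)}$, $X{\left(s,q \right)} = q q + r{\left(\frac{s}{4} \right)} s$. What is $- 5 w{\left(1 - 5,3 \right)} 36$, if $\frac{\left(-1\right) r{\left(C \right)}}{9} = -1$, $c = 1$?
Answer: $-18000$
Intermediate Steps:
$r{\left(C \right)} = 9$ ($r{\left(C \right)} = \left(-9\right) \left(-1\right) = 9$)
$X{\left(s,q \right)} = q^{2} + 9 s$ ($X{\left(s,q \right)} = q q + 9 s = q^{2} + 9 s$)
$w{\left(A,d \right)} = 100$ ($w{\left(A,d \right)} = \left(1^{2} + 9 \cdot 1\right)^{2} = \left(1 + 9\right)^{2} = 10^{2} = 100$)
$- 5 w{\left(1 - 5,3 \right)} 36 = \left(-5\right) 100 \cdot 36 = \left(-500\right) 36 = -18000$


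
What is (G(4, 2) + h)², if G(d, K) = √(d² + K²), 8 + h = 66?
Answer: 3384 + 232*√5 ≈ 3902.8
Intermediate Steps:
h = 58 (h = -8 + 66 = 58)
G(d, K) = √(K² + d²)
(G(4, 2) + h)² = (√(2² + 4²) + 58)² = (√(4 + 16) + 58)² = (√20 + 58)² = (2*√5 + 58)² = (58 + 2*√5)²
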